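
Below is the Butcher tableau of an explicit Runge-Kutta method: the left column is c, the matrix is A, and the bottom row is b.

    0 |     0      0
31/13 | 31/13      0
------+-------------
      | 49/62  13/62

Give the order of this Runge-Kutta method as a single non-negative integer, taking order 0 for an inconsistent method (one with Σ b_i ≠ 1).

2

b = (49/62, 13/62)
c = (0, 31/13)
Σ b_i: 49/62·1 + 13/62·1 = 1 ✓
b·c: 13/62·31/13 = 1/2 ✓; 2 stages ⇒ order 2.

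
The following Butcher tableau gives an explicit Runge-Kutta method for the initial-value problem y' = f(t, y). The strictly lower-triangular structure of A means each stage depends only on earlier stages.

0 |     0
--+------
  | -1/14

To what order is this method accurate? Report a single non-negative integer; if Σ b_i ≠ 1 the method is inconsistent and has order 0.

b = (-1/14)
c = (0)
Σ b_i: (-1/14)·1 = -1/14 ≠ 1 ⇒ order 0.

0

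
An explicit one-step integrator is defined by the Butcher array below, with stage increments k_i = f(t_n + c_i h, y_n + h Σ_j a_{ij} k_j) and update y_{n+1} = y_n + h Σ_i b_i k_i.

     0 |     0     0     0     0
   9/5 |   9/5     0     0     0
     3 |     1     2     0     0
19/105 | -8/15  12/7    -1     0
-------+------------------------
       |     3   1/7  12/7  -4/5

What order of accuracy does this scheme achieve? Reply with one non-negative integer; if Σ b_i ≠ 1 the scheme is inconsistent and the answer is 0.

0

b = (3, 1/7, 12/7, -4/5)
c = (0, 9/5, 3, 19/105)
Ac = (0, 0, 18/5, 3/35)
Σ b_i: 3·1 + 1/7·1 + 12/7·1 + (-4/5)·1 = 142/35 ≠ 1 ⇒ order 0.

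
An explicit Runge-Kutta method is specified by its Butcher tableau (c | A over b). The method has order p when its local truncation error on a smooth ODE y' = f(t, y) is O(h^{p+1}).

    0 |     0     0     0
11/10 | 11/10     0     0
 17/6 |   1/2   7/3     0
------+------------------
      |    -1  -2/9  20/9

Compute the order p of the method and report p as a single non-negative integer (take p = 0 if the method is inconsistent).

b = (-1, -2/9, 20/9)
c = (0, 11/10, 17/6)
Ac = (0, 0, 77/30)
Σ b_i: (-1)·1 + (-2/9)·1 + 20/9·1 = 1 ✓
b·c: (-2/9)·11/10 + 20/9·17/6 = 817/135 ≠ 1/2 ⇒ order 1.

1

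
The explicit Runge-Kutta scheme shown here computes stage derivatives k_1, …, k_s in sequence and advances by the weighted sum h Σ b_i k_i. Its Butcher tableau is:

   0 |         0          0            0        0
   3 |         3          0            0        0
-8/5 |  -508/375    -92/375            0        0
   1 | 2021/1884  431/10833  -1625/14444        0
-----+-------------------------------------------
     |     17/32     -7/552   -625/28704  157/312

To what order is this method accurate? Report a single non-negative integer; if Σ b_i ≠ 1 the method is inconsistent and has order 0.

b = (17/32, -7/552, -625/28704, 157/312)
c = (0, 3, -8/5, 1)
Ac = (0, 0, -92/125, 47/157)
Σ b_i: 17/32·1 + (-7/552)·1 + (-625/28704)·1 + 157/312·1 = 1 ✓
b·c: (-7/552)·3 + (-625/28704)·(-8/5) + 157/312·1 = 1/2 ✓
b·c²: (-7/552)·9 + (-625/28704)·64/25 + 157/312·1 = 1/3 ✓
b·Ac: (-625/28704)·(-92/125) + 157/312·47/157 = 1/6 ✓
b·c³: (-7/552)·27 + (-625/28704)·(-512/125) + 157/312·1 = 1/4 ✓
b·(c∘Ac): (-625/28704)·736/625 + 157/312·47/157 = 1/8 ✓
b·Ac²: (-625/28704)·(-276/125) + 157/312·11/157 = 1/12 ✓
b·A²c: 157/312·13/157 = 1/24 ✓; 4 stages ⇒ order 4.

4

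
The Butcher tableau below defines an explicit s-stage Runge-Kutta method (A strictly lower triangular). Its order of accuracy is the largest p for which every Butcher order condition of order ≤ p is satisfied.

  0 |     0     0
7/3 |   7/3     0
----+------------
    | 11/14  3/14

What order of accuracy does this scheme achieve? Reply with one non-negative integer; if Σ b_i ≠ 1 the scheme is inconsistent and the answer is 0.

b = (11/14, 3/14)
c = (0, 7/3)
Σ b_i: 11/14·1 + 3/14·1 = 1 ✓
b·c: 3/14·7/3 = 1/2 ✓; 2 stages ⇒ order 2.

2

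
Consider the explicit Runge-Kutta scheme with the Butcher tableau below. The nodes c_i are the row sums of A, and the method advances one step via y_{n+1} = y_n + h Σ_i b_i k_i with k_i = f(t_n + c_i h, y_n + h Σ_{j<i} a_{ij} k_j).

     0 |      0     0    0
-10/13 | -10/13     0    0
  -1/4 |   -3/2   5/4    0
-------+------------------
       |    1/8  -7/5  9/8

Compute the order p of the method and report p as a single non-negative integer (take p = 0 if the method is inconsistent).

0

b = (1/8, -7/5, 9/8)
c = (0, -10/13, -1/4)
Ac = (0, 0, -25/26)
Σ b_i: 1/8·1 + (-7/5)·1 + 9/8·1 = -3/20 ≠ 1 ⇒ order 0.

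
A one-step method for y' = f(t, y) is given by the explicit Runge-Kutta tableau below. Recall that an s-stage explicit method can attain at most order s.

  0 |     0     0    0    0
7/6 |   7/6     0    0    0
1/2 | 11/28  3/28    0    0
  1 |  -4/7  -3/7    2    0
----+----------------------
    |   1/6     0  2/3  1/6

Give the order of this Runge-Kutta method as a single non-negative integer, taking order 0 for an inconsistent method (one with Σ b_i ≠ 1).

4

b = (1/6, 0, 2/3, 1/6)
c = (0, 7/6, 1/2, 1)
Ac = (0, 0, 1/8, 1/2)
Σ b_i: 1/6·1 + 2/3·1 + 1/6·1 = 1 ✓
b·c: 2/3·1/2 + 1/6·1 = 1/2 ✓
b·c²: 2/3·1/4 + 1/6·1 = 1/3 ✓
b·Ac: 2/3·1/8 + 1/6·1/2 = 1/6 ✓
b·c³: 2/3·1/8 + 1/6·1 = 1/4 ✓
b·(c∘Ac): 2/3·1/16 + 1/6·1/2 = 1/8 ✓
b·Ac²: 2/3·7/48 + 1/6·(-1/12) = 1/12 ✓
b·A²c: 1/6·1/4 = 1/24 ✓; 4 stages ⇒ order 4.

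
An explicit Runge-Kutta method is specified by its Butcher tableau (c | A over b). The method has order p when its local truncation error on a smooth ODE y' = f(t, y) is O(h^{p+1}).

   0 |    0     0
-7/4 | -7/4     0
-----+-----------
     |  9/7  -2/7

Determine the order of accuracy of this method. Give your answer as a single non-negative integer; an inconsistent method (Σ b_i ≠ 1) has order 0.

b = (9/7, -2/7)
c = (0, -7/4)
Σ b_i: 9/7·1 + (-2/7)·1 = 1 ✓
b·c: (-2/7)·(-7/4) = 1/2 ✓; 2 stages ⇒ order 2.

2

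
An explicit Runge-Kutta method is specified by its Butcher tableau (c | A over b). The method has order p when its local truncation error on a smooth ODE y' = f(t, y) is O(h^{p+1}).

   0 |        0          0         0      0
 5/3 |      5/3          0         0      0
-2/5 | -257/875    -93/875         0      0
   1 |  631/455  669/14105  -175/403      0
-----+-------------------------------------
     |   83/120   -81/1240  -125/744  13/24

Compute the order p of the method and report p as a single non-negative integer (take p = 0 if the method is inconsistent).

4

b = (83/120, -81/1240, -125/744, 13/24)
c = (0, 5/3, -2/5, 1)
Ac = (0, 0, -31/175, 23/91)
Σ b_i: 83/120·1 + (-81/1240)·1 + (-125/744)·1 + 13/24·1 = 1 ✓
b·c: (-81/1240)·5/3 + (-125/744)·(-2/5) + 13/24·1 = 1/2 ✓
b·c²: (-81/1240)·25/9 + (-125/744)·4/25 + 13/24·1 = 1/3 ✓
b·Ac: (-125/744)·(-31/175) + 13/24·23/91 = 1/6 ✓
b·c³: (-81/1240)·125/27 + (-125/744)·(-8/125) + 13/24·1 = 1/4 ✓
b·(c∘Ac): (-125/744)·62/875 + 13/24·23/91 = 1/8 ✓
b·Ac²: (-125/744)·(-31/105) + 13/24·17/273 = 1/12 ✓
b·A²c: 13/24·1/13 = 1/24 ✓; 4 stages ⇒ order 4.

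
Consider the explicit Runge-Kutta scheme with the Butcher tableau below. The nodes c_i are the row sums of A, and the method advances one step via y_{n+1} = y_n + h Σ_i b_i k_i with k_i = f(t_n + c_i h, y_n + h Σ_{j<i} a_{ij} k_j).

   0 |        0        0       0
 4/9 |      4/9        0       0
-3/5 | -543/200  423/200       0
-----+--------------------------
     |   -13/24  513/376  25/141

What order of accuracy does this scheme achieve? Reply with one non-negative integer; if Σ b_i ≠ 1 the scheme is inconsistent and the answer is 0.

b = (-13/24, 513/376, 25/141)
c = (0, 4/9, -3/5)
Ac = (0, 0, 47/50)
Σ b_i: (-13/24)·1 + 513/376·1 + 25/141·1 = 1 ✓
b·c: 513/376·4/9 + 25/141·(-3/5) = 1/2 ✓
b·c²: 513/376·16/81 + 25/141·9/25 = 1/3 ✓
b·Ac: 25/141·47/50 = 1/6 ✓; 3 stages ⇒ order 3.

3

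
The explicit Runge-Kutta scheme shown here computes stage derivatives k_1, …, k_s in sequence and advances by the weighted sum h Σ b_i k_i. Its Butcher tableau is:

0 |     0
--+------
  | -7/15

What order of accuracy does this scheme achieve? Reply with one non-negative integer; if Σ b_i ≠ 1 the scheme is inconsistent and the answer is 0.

b = (-7/15)
c = (0)
Σ b_i: (-7/15)·1 = -7/15 ≠ 1 ⇒ order 0.

0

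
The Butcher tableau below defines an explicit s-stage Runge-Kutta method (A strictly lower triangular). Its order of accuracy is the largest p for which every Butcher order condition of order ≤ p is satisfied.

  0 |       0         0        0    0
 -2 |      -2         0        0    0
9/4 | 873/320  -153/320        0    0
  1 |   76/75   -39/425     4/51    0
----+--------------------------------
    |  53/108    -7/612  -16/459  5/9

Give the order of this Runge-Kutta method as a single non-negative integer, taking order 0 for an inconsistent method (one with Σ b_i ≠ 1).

4

b = (53/108, -7/612, -16/459, 5/9)
c = (0, -2, 9/4, 1)
Ac = (0, 0, 153/160, 9/25)
Σ b_i: 53/108·1 + (-7/612)·1 + (-16/459)·1 + 5/9·1 = 1 ✓
b·c: (-7/612)·(-2) + (-16/459)·9/4 + 5/9·1 = 1/2 ✓
b·c²: (-7/612)·4 + (-16/459)·81/16 + 5/9·1 = 1/3 ✓
b·Ac: (-16/459)·153/160 + 5/9·9/25 = 1/6 ✓
b·c³: (-7/612)·(-8) + (-16/459)·729/64 + 5/9·1 = 1/4 ✓
b·(c∘Ac): (-16/459)·1377/640 + 5/9·9/25 = 1/8 ✓
b·Ac²: (-16/459)·(-153/80) + 5/9·3/100 = 1/12 ✓
b·A²c: 5/9·3/40 = 1/24 ✓; 4 stages ⇒ order 4.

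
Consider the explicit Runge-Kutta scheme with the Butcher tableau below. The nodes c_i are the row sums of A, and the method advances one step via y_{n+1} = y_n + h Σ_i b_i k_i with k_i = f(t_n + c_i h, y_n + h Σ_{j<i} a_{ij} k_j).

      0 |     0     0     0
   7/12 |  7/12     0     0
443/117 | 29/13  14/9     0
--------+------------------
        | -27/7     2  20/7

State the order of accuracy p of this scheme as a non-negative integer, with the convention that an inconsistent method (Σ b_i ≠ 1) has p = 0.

b = (-27/7, 2, 20/7)
c = (0, 7/12, 443/117)
Ac = (0, 0, 49/54)
Σ b_i: (-27/7)·1 + 2·1 + 20/7·1 = 1 ✓
b·c: 2·7/12 + 20/7·443/117 = 19631/1638 ≠ 1/2 ⇒ order 1.

1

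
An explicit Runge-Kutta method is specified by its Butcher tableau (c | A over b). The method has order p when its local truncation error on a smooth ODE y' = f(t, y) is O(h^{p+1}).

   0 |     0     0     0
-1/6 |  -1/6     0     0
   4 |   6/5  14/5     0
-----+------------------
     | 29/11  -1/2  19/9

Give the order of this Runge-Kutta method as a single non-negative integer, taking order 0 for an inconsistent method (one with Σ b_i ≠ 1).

b = (29/11, -1/2, 19/9)
c = (0, -1/6, 4)
Ac = (0, 0, -7/15)
Σ b_i: 29/11·1 + (-1/2)·1 + 19/9·1 = 841/198 ≠ 1 ⇒ order 0.

0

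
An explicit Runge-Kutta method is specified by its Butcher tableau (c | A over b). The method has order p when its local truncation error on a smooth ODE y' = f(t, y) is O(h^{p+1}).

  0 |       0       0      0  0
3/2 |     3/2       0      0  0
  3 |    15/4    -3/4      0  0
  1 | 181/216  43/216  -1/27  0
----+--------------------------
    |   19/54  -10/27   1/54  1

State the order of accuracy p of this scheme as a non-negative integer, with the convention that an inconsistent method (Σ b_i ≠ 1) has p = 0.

4

b = (19/54, -10/27, 1/54, 1)
c = (0, 3/2, 3, 1)
Ac = (0, 0, -9/8, 3/16)
Σ b_i: 19/54·1 + (-10/27)·1 + 1/54·1 + 1·1 = 1 ✓
b·c: (-10/27)·3/2 + 1/54·3 + 1·1 = 1/2 ✓
b·c²: (-10/27)·9/4 + 1/54·9 + 1·1 = 1/3 ✓
b·Ac: 1/54·(-9/8) + 1·3/16 = 1/6 ✓
b·c³: (-10/27)·27/8 + 1/54·27 + 1·1 = 1/4 ✓
b·(c∘Ac): 1/54·(-27/8) + 1·3/16 = 1/8 ✓
b·Ac²: 1/54·(-27/16) + 1·11/96 = 1/12 ✓
b·A²c: 1·1/24 = 1/24 ✓; 4 stages ⇒ order 4.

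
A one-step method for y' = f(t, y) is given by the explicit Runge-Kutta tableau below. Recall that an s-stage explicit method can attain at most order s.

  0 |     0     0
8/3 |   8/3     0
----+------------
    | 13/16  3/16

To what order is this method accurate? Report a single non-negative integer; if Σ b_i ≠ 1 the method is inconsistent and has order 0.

2

b = (13/16, 3/16)
c = (0, 8/3)
Σ b_i: 13/16·1 + 3/16·1 = 1 ✓
b·c: 3/16·8/3 = 1/2 ✓; 2 stages ⇒ order 2.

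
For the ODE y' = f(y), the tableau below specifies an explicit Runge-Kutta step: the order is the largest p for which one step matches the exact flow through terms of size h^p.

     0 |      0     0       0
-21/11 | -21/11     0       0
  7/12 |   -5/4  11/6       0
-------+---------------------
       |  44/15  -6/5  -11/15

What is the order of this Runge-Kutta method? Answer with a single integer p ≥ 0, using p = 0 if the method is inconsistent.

b = (44/15, -6/5, -11/15)
c = (0, -21/11, 7/12)
Ac = (0, 0, -7/2)
Σ b_i: 44/15·1 + (-6/5)·1 + (-11/15)·1 = 1 ✓
b·c: (-6/5)·(-21/11) + (-11/15)·7/12 = 3689/1980 ≠ 1/2 ⇒ order 1.

1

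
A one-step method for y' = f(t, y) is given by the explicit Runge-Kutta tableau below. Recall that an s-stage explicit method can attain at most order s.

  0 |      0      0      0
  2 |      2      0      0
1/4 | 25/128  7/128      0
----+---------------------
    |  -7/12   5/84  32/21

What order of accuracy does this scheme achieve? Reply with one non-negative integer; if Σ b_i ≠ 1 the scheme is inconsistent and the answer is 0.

b = (-7/12, 5/84, 32/21)
c = (0, 2, 1/4)
Ac = (0, 0, 7/64)
Σ b_i: (-7/12)·1 + 5/84·1 + 32/21·1 = 1 ✓
b·c: 5/84·2 + 32/21·1/4 = 1/2 ✓
b·c²: 5/84·4 + 32/21·1/16 = 1/3 ✓
b·Ac: 32/21·7/64 = 1/6 ✓; 3 stages ⇒ order 3.

3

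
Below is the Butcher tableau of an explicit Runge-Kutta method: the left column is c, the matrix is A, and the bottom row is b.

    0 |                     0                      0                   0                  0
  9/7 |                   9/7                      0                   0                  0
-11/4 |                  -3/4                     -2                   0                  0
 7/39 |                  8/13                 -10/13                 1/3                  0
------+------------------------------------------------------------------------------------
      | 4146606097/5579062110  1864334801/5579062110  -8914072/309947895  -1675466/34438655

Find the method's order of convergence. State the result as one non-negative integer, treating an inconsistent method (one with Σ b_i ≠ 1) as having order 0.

b = (4146606097/5579062110, 1864334801/5579062110, -8914072/309947895, -1675466/34438655)
c = (0, 9/7, -11/4, 7/39)
Ac = (0, 0, -18/7, -2081/1092)
Σ b_i: 4146606097/5579062110·1 + 1864334801/5579062110·1 + (-8914072/309947895)·1 + (-1675466/34438655)·1 = 1 ✓
b·c: 1864334801/5579062110·9/7 + (-8914072/309947895)·(-11/4) + (-1675466/34438655)·7/39 = 1/2 ✓
b·c²: 1864334801/5579062110·81/49 + (-8914072/309947895)·121/16 + (-1675466/34438655)·49/1521 = 1/3 ✓
b·Ac: (-8914072/309947895)·(-18/7) + (-1675466/34438655)·(-2081/1092) = 1/6 ✓
b·c³: 1864334801/5579062110·729/343 + (-8914072/309947895)·(-1331/64) + (-1675466/34438655)·343/59319 = 885460157669/676926202680 ≠ 1/4 ⇒ order 3.
b·(c∘Ac): (-8914072/309947895)·99/14 + (-1675466/34438655)·(-2081/6084) = -810284509/4339270530 ≠ 1/8
b·Ac²: (-8914072/309947895)·(-162/49) + (-1675466/34438655)·38197/30576 = 198489461/5785694040 ≠ 1/12
b·A²c: (-1675466/34438655)·(-6/7) = 10052796/241070585 ≠ 1/24

3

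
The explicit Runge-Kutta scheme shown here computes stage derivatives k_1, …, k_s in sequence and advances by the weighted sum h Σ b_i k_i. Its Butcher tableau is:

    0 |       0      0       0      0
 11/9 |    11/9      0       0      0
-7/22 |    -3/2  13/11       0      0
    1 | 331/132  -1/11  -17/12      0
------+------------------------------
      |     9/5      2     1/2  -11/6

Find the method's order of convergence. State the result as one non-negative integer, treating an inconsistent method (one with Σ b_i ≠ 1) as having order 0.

0

b = (9/5, 2, 1/2, -11/6)
c = (0, 11/9, -7/22, 1)
Ac = (0, 0, 13/9, 269/792)
Σ b_i: 9/5·1 + 2·1 + 1/2·1 + (-11/6)·1 = 37/15 ≠ 1 ⇒ order 0.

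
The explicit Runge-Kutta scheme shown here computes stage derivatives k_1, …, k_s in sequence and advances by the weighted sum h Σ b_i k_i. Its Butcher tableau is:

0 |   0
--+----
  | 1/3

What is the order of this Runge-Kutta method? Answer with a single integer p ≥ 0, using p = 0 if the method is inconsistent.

0

b = (1/3)
c = (0)
Σ b_i: 1/3·1 = 1/3 ≠ 1 ⇒ order 0.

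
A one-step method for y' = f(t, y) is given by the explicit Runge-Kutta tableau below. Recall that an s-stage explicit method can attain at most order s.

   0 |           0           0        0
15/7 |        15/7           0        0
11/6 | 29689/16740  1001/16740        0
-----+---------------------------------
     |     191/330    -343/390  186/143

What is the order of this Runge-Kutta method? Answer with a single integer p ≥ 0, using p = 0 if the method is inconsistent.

3

b = (191/330, -343/390, 186/143)
c = (0, 15/7, 11/6)
Ac = (0, 0, 143/1116)
Σ b_i: 191/330·1 + (-343/390)·1 + 186/143·1 = 1 ✓
b·c: (-343/390)·15/7 + 186/143·11/6 = 1/2 ✓
b·c²: (-343/390)·225/49 + 186/143·121/36 = 1/3 ✓
b·Ac: 186/143·143/1116 = 1/6 ✓; 3 stages ⇒ order 3.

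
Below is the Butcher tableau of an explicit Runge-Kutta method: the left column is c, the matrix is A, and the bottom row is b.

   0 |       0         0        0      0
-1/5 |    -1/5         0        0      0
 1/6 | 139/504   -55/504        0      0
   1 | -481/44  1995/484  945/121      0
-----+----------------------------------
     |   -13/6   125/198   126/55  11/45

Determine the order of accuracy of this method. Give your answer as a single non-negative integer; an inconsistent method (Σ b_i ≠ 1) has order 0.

4

b = (-13/6, 125/198, 126/55, 11/45)
c = (0, -1/5, 1/6, 1)
Ac = (0, 0, 11/504, 21/44)
Σ b_i: (-13/6)·1 + 125/198·1 + 126/55·1 + 11/45·1 = 1 ✓
b·c: 125/198·(-1/5) + 126/55·1/6 + 11/45·1 = 1/2 ✓
b·c²: 125/198·1/25 + 126/55·1/36 + 11/45·1 = 1/3 ✓
b·Ac: 126/55·11/504 + 11/45·21/44 = 1/6 ✓
b·c³: 125/198·(-1/125) + 126/55·1/216 + 11/45·1 = 1/4 ✓
b·(c∘Ac): 126/55·11/3024 + 11/45·21/44 = 1/8 ✓
b·Ac²: 126/55·(-11/2520) + 11/45·21/55 = 1/12 ✓
b·A²c: 11/45·15/88 = 1/24 ✓; 4 stages ⇒ order 4.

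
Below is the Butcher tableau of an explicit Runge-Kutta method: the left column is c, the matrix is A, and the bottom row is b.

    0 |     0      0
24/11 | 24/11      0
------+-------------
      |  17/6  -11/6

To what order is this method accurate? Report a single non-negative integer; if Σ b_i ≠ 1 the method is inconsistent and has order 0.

b = (17/6, -11/6)
c = (0, 24/11)
Σ b_i: 17/6·1 + (-11/6)·1 = 1 ✓
b·c: (-11/6)·24/11 = -4 ≠ 1/2 ⇒ order 1.

1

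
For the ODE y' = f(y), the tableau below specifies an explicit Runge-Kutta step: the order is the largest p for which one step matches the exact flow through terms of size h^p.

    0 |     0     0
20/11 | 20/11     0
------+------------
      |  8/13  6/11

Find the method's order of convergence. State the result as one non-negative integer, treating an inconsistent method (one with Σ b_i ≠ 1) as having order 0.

b = (8/13, 6/11)
c = (0, 20/11)
Σ b_i: 8/13·1 + 6/11·1 = 166/143 ≠ 1 ⇒ order 0.

0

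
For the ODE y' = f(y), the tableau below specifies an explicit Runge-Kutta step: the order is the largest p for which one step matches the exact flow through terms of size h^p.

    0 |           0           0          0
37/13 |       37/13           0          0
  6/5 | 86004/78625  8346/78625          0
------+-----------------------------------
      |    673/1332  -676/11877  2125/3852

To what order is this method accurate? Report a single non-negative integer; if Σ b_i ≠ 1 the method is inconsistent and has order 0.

b = (673/1332, -676/11877, 2125/3852)
c = (0, 37/13, 6/5)
Ac = (0, 0, 642/2125)
Σ b_i: 673/1332·1 + (-676/11877)·1 + 2125/3852·1 = 1 ✓
b·c: (-676/11877)·37/13 + 2125/3852·6/5 = 1/2 ✓
b·c²: (-676/11877)·1369/169 + 2125/3852·36/25 = 1/3 ✓
b·Ac: 2125/3852·642/2125 = 1/6 ✓; 3 stages ⇒ order 3.

3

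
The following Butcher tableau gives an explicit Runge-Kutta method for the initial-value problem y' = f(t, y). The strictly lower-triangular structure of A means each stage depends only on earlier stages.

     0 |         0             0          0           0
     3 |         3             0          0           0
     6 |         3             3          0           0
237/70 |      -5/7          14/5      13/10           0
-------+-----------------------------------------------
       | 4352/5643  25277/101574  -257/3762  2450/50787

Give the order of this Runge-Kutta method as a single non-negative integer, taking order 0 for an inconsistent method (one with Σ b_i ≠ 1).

b = (4352/5643, 25277/101574, -257/3762, 2450/50787)
c = (0, 3, 6, 237/70)
Ac = (0, 0, 9, 81/5)
Σ b_i: 4352/5643·1 + 25277/101574·1 + (-257/3762)·1 + 2450/50787·1 = 1 ✓
b·c: 25277/101574·3 + (-257/3762)·6 + 2450/50787·237/70 = 1/2 ✓
b·c²: 25277/101574·9 + (-257/3762)·36 + 2450/50787·56169/4900 = 1/3 ✓
b·Ac: (-257/3762)·9 + 2450/50787·81/5 = 1/6 ✓
b·c³: 25277/101574·27 + (-257/3762)·216 + 2450/50787·13312053/343000 = -180379/29260 ≠ 1/4 ⇒ order 3.
b·(c∘Ac): (-257/3762)·54 + 2450/50787·19197/350 = -218/209 ≠ 1/8
b·Ac²: (-257/3762)·27 + 2450/50787·72 = 18383/11286 ≠ 1/12
b·A²c: 2450/50787·117/10 = 3185/5643 ≠ 1/24

3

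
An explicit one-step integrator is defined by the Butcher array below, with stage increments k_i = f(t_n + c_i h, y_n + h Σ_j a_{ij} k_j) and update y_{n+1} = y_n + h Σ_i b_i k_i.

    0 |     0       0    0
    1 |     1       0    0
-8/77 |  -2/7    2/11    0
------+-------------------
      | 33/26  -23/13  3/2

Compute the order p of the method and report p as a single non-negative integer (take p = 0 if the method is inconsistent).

1

b = (33/26, -23/13, 3/2)
c = (0, 1, -8/77)
Ac = (0, 0, 2/11)
Σ b_i: 33/26·1 + (-23/13)·1 + 3/2·1 = 1 ✓
b·c: (-23/13)·1 + 3/2·(-8/77) = -1927/1001 ≠ 1/2 ⇒ order 1.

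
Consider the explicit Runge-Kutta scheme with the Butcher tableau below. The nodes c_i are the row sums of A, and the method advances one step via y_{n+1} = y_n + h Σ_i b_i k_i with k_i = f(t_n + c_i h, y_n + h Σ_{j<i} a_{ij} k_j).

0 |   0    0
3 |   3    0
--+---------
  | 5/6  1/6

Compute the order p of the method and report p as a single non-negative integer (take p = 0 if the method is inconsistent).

2

b = (5/6, 1/6)
c = (0, 3)
Σ b_i: 5/6·1 + 1/6·1 = 1 ✓
b·c: 1/6·3 = 1/2 ✓; 2 stages ⇒ order 2.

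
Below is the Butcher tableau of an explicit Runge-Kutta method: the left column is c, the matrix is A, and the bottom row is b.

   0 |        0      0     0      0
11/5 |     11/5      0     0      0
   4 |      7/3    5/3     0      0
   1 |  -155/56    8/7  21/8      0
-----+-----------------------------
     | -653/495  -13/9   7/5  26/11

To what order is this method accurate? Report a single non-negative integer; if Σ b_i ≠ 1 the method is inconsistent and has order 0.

1

b = (-653/495, -13/9, 7/5, 26/11)
c = (0, 11/5, 4, 1)
Ac = (0, 0, 11/3, 911/70)
Σ b_i: (-653/495)·1 + (-13/9)·1 + 7/5·1 + 26/11·1 = 1 ✓
b·c: (-13/9)·11/5 + 7/5·4 + 26/11·1 = 2369/495 ≠ 1/2 ⇒ order 1.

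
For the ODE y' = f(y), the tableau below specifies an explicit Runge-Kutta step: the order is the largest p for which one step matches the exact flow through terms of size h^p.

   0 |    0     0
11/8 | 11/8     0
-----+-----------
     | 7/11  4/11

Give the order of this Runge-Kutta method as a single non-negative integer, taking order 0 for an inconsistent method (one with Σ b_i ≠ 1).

2

b = (7/11, 4/11)
c = (0, 11/8)
Σ b_i: 7/11·1 + 4/11·1 = 1 ✓
b·c: 4/11·11/8 = 1/2 ✓; 2 stages ⇒ order 2.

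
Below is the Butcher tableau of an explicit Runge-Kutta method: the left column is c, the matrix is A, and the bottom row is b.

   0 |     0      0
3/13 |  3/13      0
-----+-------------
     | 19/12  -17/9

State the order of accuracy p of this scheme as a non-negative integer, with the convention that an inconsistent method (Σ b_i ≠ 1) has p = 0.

0

b = (19/12, -17/9)
c = (0, 3/13)
Σ b_i: 19/12·1 + (-17/9)·1 = -11/36 ≠ 1 ⇒ order 0.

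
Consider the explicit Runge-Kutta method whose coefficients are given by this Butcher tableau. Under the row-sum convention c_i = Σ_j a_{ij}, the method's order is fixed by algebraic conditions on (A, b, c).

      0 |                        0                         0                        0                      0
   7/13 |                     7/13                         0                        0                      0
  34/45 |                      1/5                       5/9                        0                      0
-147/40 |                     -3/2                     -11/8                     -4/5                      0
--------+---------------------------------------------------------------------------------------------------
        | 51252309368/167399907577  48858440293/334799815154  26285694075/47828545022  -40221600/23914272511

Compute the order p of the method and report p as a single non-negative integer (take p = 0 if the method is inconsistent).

3

b = (51252309368/167399907577, 48858440293/334799815154, 26285694075/47828545022, -40221600/23914272511)
c = (0, 7/13, 34/45, -147/40)
Ac = (0, 0, 35/117, -31469/23400)
Σ b_i: 51252309368/167399907577·1 + 48858440293/334799815154·1 + 26285694075/47828545022·1 + (-40221600/23914272511)·1 = 1 ✓
b·c: 48858440293/334799815154·7/13 + 26285694075/47828545022·34/45 + (-40221600/23914272511)·(-147/40) = 1/2 ✓
b·c²: 48858440293/334799815154·49/169 + 26285694075/47828545022·1156/2025 + (-40221600/23914272511)·21609/1600 = 1/3 ✓
b·Ac: 26285694075/47828545022·35/117 + (-40221600/23914272511)·(-31469/23400) = 1/6 ✓
b·c³: 48858440293/334799815154·343/2197 + 26285694075/47828545022·39304/91125 + (-40221600/23914272511)·(-3176523/64000) = 46107032333933/134302554421776 ≠ 1/4 ⇒ order 3.
b·(c∘Ac): 26285694075/47828545022·238/1053 + (-40221600/23914272511)·1541981/312000 = 1080991449013/9326566279290 ≠ 1/8
b·Ac²: 26285694075/47828545022·245/1521 + (-40221600/23914272511)·(-11709023/13689000) = 7551521373637/83939096513610 ≠ 1/12
b·A²c: (-40221600/23914272511)·(-28/117) = 375401600/932656627929 ≠ 1/24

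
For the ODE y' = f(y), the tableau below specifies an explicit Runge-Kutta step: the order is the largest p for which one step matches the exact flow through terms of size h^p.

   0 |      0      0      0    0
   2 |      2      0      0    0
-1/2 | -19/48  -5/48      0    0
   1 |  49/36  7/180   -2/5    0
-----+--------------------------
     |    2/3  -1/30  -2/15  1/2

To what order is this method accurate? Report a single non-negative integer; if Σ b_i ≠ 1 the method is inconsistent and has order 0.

b = (2/3, -1/30, -2/15, 1/2)
c = (0, 2, -1/2, 1)
Ac = (0, 0, -5/24, 5/18)
Σ b_i: 2/3·1 + (-1/30)·1 + (-2/15)·1 + 1/2·1 = 1 ✓
b·c: (-1/30)·2 + (-2/15)·(-1/2) + 1/2·1 = 1/2 ✓
b·c²: (-1/30)·4 + (-2/15)·1/4 + 1/2·1 = 1/3 ✓
b·Ac: (-2/15)·(-5/24) + 1/2·5/18 = 1/6 ✓
b·c³: (-1/30)·8 + (-2/15)·(-1/8) + 1/2·1 = 1/4 ✓
b·(c∘Ac): (-2/15)·5/48 + 1/2·5/18 = 1/8 ✓
b·Ac²: (-2/15)·(-5/12) + 1/2·1/18 = 1/12 ✓
b·A²c: 1/2·1/12 = 1/24 ✓; 4 stages ⇒ order 4.

4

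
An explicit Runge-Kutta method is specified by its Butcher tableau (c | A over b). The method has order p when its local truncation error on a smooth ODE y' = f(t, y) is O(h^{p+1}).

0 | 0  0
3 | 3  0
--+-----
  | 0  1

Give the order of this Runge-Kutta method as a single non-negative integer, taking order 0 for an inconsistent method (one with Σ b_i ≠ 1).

b = (0, 1)
c = (0, 3)
Σ b_i: 1·1 = 1 ✓
b·c: 1·3 = 3 ≠ 1/2 ⇒ order 1.

1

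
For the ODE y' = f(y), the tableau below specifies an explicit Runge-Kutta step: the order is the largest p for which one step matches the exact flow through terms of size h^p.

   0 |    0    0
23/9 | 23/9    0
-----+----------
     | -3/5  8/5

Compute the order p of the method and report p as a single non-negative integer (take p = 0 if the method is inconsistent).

1

b = (-3/5, 8/5)
c = (0, 23/9)
Σ b_i: (-3/5)·1 + 8/5·1 = 1 ✓
b·c: 8/5·23/9 = 184/45 ≠ 1/2 ⇒ order 1.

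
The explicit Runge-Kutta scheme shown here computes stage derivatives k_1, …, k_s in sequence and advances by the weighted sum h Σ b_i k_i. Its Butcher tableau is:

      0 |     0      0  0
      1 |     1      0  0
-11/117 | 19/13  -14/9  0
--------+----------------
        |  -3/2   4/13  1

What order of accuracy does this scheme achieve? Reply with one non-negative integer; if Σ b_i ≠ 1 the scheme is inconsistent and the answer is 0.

0

b = (-3/2, 4/13, 1)
c = (0, 1, -11/117)
Ac = (0, 0, -14/9)
Σ b_i: (-3/2)·1 + 4/13·1 + 1·1 = -5/26 ≠ 1 ⇒ order 0.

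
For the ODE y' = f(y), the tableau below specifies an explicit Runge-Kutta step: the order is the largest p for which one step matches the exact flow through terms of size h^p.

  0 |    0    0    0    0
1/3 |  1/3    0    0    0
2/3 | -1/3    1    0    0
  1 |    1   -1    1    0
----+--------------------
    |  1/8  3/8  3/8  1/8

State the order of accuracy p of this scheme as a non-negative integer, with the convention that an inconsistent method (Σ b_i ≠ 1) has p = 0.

4

b = (1/8, 3/8, 3/8, 1/8)
c = (0, 1/3, 2/3, 1)
Ac = (0, 0, 1/3, 1/3)
Σ b_i: 1/8·1 + 3/8·1 + 3/8·1 + 1/8·1 = 1 ✓
b·c: 3/8·1/3 + 3/8·2/3 + 1/8·1 = 1/2 ✓
b·c²: 3/8·1/9 + 3/8·4/9 + 1/8·1 = 1/3 ✓
b·Ac: 3/8·1/3 + 1/8·1/3 = 1/6 ✓
b·c³: 3/8·1/27 + 3/8·8/27 + 1/8·1 = 1/4 ✓
b·(c∘Ac): 3/8·2/9 + 1/8·1/3 = 1/8 ✓
b·Ac²: 3/8·1/9 + 1/8·1/3 = 1/12 ✓
b·A²c: 1/8·1/3 = 1/24 ✓; 4 stages ⇒ order 4.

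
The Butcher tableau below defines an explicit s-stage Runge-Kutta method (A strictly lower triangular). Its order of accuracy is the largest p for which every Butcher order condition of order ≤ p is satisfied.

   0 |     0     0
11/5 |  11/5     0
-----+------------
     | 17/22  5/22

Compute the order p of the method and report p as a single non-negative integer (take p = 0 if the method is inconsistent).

2

b = (17/22, 5/22)
c = (0, 11/5)
Σ b_i: 17/22·1 + 5/22·1 = 1 ✓
b·c: 5/22·11/5 = 1/2 ✓; 2 stages ⇒ order 2.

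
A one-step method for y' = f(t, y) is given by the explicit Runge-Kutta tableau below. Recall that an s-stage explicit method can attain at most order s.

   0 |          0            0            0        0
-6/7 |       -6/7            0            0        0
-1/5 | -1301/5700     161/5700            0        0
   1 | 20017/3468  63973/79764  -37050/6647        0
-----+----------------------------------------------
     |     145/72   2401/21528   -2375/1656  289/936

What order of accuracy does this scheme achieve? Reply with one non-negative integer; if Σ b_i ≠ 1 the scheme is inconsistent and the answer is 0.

b = (145/72, 2401/21528, -2375/1656, 289/936)
c = (0, -6/7, -1/5, 1)
Ac = (0, 0, -23/950, 247/578)
Σ b_i: 145/72·1 + 2401/21528·1 + (-2375/1656)·1 + 289/936·1 = 1 ✓
b·c: 2401/21528·(-6/7) + (-2375/1656)·(-1/5) + 289/936·1 = 1/2 ✓
b·c²: 2401/21528·36/49 + (-2375/1656)·1/25 + 289/936·1 = 1/3 ✓
b·Ac: (-2375/1656)·(-23/950) + 289/936·247/578 = 1/6 ✓
b·c³: 2401/21528·(-216/343) + (-2375/1656)·(-1/125) + 289/936·1 = 1/4 ✓
b·(c∘Ac): (-2375/1656)·23/4750 + 289/936·247/578 = 1/8 ✓
b·Ac²: (-2375/1656)·69/3325 + 289/936·741/2023 = 1/12 ✓
b·A²c: 289/936·39/289 = 1/24 ✓; 4 stages ⇒ order 4.

4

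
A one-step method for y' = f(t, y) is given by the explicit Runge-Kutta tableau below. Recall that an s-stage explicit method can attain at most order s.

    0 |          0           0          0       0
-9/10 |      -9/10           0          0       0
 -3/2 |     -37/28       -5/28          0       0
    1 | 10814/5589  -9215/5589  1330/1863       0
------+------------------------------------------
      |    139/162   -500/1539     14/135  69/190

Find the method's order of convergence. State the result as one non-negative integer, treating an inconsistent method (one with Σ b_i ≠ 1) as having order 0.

b = (139/162, -500/1539, 14/135, 69/190)
c = (0, -9/10, -3/2, 1)
Ac = (0, 0, 9/56, 19/46)
Σ b_i: 139/162·1 + (-500/1539)·1 + 14/135·1 + 69/190·1 = 1 ✓
b·c: (-500/1539)·(-9/10) + 14/135·(-3/2) + 69/190·1 = 1/2 ✓
b·c²: (-500/1539)·81/100 + 14/135·9/4 + 69/190·1 = 1/3 ✓
b·Ac: 14/135·9/56 + 69/190·19/46 = 1/6 ✓
b·c³: (-500/1539)·(-729/1000) + 14/135·(-27/8) + 69/190·1 = 1/4 ✓
b·(c∘Ac): 14/135·(-27/112) + 69/190·19/46 = 1/8 ✓
b·Ac²: 14/135·(-81/560) + 69/190·1121/4140 = 1/12 ✓
b·A²c: 69/190·95/828 = 1/24 ✓; 4 stages ⇒ order 4.

4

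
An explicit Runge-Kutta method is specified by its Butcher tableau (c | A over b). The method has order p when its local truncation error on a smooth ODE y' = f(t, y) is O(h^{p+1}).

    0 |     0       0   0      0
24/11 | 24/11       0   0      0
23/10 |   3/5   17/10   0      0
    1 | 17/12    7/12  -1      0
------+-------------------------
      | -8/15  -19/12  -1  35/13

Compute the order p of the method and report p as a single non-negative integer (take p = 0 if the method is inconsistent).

b = (-8/15, -19/12, -1, 35/13)
c = (0, 24/11, 23/10, 1)
Ac = (0, 0, 204/55, -113/110)
Σ b_i: (-8/15)·1 + (-19/12)·1 + (-1)·1 + 35/13·1 = -331/780 ≠ 1 ⇒ order 0.

0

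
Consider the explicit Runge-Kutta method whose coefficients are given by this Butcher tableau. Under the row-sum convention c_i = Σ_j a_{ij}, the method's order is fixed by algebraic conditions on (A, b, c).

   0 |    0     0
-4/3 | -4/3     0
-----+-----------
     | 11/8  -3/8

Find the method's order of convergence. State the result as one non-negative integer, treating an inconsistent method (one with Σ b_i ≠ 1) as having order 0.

2

b = (11/8, -3/8)
c = (0, -4/3)
Σ b_i: 11/8·1 + (-3/8)·1 = 1 ✓
b·c: (-3/8)·(-4/3) = 1/2 ✓; 2 stages ⇒ order 2.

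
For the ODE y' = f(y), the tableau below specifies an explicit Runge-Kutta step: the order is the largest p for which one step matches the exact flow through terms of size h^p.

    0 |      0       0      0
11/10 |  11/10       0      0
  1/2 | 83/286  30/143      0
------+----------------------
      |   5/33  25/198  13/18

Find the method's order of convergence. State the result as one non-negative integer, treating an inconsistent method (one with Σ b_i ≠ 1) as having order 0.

3

b = (5/33, 25/198, 13/18)
c = (0, 11/10, 1/2)
Ac = (0, 0, 3/13)
Σ b_i: 5/33·1 + 25/198·1 + 13/18·1 = 1 ✓
b·c: 25/198·11/10 + 13/18·1/2 = 1/2 ✓
b·c²: 25/198·121/100 + 13/18·1/4 = 1/3 ✓
b·Ac: 13/18·3/13 = 1/6 ✓; 3 stages ⇒ order 3.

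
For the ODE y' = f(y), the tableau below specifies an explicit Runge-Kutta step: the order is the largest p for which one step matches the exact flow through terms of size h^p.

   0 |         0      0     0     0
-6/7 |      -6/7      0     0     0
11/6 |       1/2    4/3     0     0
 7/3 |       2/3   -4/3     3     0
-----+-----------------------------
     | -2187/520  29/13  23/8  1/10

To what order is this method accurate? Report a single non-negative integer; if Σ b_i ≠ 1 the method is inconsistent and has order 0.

1

b = (-2187/520, 29/13, 23/8, 1/10)
c = (0, -6/7, 11/6, 7/3)
Ac = (0, 0, -8/7, 93/14)
Σ b_i: (-2187/520)·1 + 29/13·1 + 23/8·1 + 1/10·1 = 1 ✓
b·c: 29/13·(-6/7) + 23/8·11/6 + 1/10·7/3 = 78451/21840 ≠ 1/2 ⇒ order 1.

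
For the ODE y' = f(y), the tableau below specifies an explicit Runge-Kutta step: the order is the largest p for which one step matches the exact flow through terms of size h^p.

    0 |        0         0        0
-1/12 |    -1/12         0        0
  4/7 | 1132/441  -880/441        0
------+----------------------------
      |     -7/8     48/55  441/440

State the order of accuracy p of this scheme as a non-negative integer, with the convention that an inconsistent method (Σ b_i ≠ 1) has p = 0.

3

b = (-7/8, 48/55, 441/440)
c = (0, -1/12, 4/7)
Ac = (0, 0, 220/1323)
Σ b_i: (-7/8)·1 + 48/55·1 + 441/440·1 = 1 ✓
b·c: 48/55·(-1/12) + 441/440·4/7 = 1/2 ✓
b·c²: 48/55·1/144 + 441/440·16/49 = 1/3 ✓
b·Ac: 441/440·220/1323 = 1/6 ✓; 3 stages ⇒ order 3.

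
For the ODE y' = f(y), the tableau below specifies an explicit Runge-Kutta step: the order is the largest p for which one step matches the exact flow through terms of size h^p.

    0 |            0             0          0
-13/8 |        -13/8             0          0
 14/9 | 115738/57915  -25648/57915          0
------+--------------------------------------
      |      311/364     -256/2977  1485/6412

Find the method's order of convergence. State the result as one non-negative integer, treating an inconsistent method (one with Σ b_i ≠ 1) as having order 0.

3

b = (311/364, -256/2977, 1485/6412)
c = (0, -13/8, 14/9)
Ac = (0, 0, 3206/4455)
Σ b_i: 311/364·1 + (-256/2977)·1 + 1485/6412·1 = 1 ✓
b·c: (-256/2977)·(-13/8) + 1485/6412·14/9 = 1/2 ✓
b·c²: (-256/2977)·169/64 + 1485/6412·196/81 = 1/3 ✓
b·Ac: 1485/6412·3206/4455 = 1/6 ✓; 3 stages ⇒ order 3.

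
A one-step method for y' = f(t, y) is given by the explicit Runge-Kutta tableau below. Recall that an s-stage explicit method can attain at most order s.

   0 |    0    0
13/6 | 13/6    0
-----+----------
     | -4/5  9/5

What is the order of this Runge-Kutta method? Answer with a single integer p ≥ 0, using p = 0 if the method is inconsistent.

b = (-4/5, 9/5)
c = (0, 13/6)
Σ b_i: (-4/5)·1 + 9/5·1 = 1 ✓
b·c: 9/5·13/6 = 39/10 ≠ 1/2 ⇒ order 1.

1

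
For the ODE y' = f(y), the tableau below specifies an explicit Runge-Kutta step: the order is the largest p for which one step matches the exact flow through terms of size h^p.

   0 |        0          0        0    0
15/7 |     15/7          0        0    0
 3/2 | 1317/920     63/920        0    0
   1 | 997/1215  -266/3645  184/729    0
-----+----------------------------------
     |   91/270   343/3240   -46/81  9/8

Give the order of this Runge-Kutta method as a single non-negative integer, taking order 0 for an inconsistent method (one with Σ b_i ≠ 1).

b = (91/270, 343/3240, -46/81, 9/8)
c = (0, 15/7, 3/2, 1)
Ac = (0, 0, 27/184, 2/9)
Σ b_i: 91/270·1 + 343/3240·1 + (-46/81)·1 + 9/8·1 = 1 ✓
b·c: 343/3240·15/7 + (-46/81)·3/2 + 9/8·1 = 1/2 ✓
b·c²: 343/3240·225/49 + (-46/81)·9/4 + 9/8·1 = 1/3 ✓
b·Ac: (-46/81)·27/184 + 9/8·2/9 = 1/6 ✓
b·c³: 343/3240·3375/343 + (-46/81)·27/8 + 9/8·1 = 1/4 ✓
b·(c∘Ac): (-46/81)·81/368 + 9/8·2/9 = 1/8 ✓
b·Ac²: (-46/81)·405/1288 + 9/8·44/189 = 1/12 ✓
b·A²c: 9/8·1/27 = 1/24 ✓; 4 stages ⇒ order 4.

4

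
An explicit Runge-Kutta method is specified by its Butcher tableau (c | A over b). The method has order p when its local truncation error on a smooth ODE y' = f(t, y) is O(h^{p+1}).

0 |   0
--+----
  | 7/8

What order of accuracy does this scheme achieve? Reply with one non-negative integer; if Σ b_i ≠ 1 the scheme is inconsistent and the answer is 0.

b = (7/8)
c = (0)
Σ b_i: 7/8·1 = 7/8 ≠ 1 ⇒ order 0.

0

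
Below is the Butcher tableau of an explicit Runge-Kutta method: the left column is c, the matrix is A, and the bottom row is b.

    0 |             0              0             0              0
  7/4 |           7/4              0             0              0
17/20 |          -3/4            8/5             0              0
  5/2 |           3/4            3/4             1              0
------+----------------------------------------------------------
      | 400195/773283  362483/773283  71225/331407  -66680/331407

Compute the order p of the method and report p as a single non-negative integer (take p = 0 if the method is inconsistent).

3

b = (400195/773283, 362483/773283, 71225/331407, -66680/331407)
c = (0, 7/4, 17/20, 5/2)
Ac = (0, 0, 14/5, 173/80)
Σ b_i: 400195/773283·1 + 362483/773283·1 + 71225/331407·1 + (-66680/331407)·1 = 1 ✓
b·c: 362483/773283·7/4 + 71225/331407·17/20 + (-66680/331407)·5/2 = 1/2 ✓
b·c²: 362483/773283·49/16 + 71225/331407·289/400 + (-66680/331407)·25/4 = 1/3 ✓
b·Ac: 71225/331407·14/5 + (-66680/331407)·173/80 = 1/6 ✓
b·c³: 362483/773283·343/64 + 71225/331407·4913/8000 + (-66680/331407)·125/8 = -8829643/17675040 ≠ 1/4 ⇒ order 3.
b·(c∘Ac): 71225/331407·119/50 + (-66680/331407)·173/32 = -84877/147292 ≠ 1/8
b·Ac²: 71225/331407·49/10 + (-66680/331407)·4831/1600 = 1968941/4418760 ≠ 1/12
b·A²c: (-66680/331407)·14/5 = -186704/331407 ≠ 1/24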